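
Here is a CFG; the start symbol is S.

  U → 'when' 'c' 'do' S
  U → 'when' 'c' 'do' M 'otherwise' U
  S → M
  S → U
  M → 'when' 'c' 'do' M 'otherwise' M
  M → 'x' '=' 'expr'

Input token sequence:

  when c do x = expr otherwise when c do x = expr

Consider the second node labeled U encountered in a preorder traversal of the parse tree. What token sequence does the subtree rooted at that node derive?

[S [U when c do [M x = expr] otherwise [U when c do [S [M x = expr]]]]]

when c do x = expr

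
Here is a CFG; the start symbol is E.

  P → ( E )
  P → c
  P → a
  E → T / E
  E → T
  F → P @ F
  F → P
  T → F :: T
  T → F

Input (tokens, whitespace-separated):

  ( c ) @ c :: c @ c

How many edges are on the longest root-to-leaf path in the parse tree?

[E [T [F [P ( [E [T [F [P c]]]] )] @ [F [P c]]] :: [T [F [P c] @ [F [P c]]]]]]

8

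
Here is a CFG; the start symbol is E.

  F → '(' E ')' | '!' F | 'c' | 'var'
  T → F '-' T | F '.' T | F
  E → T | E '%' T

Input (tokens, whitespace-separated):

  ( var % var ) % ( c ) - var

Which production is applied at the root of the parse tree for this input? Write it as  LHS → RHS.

E → E '%' T

[E [E [T [F ( [E [E [T [F var]]] % [T [F var]]] )]]] % [T [F ( [E [T [F c]]] )] - [T [F var]]]]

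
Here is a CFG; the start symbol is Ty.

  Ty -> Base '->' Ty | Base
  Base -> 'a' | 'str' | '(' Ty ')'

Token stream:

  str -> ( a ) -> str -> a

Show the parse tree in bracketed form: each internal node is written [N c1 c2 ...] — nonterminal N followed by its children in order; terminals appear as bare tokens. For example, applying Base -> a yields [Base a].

Ty
Base -> Ty
str -> Ty
str -> Base -> Ty
str -> ( Ty ) -> Ty
str -> ( Base ) -> Ty
str -> ( a ) -> Ty
str -> ( a ) -> Base -> Ty
str -> ( a ) -> str -> Ty
str -> ( a ) -> str -> Base
str -> ( a ) -> str -> a

[Ty [Base str] -> [Ty [Base ( [Ty [Base a]] )] -> [Ty [Base str] -> [Ty [Base a]]]]]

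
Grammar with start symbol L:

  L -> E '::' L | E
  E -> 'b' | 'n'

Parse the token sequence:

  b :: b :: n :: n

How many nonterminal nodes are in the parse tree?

[L [E b] :: [L [E b] :: [L [E n] :: [L [E n]]]]]

8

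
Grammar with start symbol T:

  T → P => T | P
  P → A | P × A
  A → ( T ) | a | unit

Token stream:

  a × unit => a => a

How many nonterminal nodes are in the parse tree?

[T [P [P [A a]] × [A unit]] => [T [P [A a]] => [T [P [A a]]]]]

11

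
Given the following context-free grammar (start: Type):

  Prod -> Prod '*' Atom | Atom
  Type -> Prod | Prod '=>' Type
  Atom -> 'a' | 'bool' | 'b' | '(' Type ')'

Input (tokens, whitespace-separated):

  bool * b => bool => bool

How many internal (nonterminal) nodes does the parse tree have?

[Type [Prod [Prod [Atom bool]] * [Atom b]] => [Type [Prod [Atom bool]] => [Type [Prod [Atom bool]]]]]

11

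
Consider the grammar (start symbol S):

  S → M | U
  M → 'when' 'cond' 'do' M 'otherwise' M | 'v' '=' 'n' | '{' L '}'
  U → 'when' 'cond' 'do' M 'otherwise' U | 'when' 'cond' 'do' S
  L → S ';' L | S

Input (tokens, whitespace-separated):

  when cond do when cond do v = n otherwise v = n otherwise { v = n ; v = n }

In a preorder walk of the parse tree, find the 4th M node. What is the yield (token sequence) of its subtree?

v = n

[S [M when cond do [M when cond do [M v = n] otherwise [M v = n]] otherwise [M { [L [S [M v = n]] ; [L [S [M v = n]]]] }]]]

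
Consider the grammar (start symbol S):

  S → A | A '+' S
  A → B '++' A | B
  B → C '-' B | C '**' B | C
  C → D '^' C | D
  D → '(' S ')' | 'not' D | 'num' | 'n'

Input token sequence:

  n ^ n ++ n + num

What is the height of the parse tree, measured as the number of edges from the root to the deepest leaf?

6

[S [A [B [C [D n] ^ [C [D n]]]] ++ [A [B [C [D n]]]]] + [S [A [B [C [D num]]]]]]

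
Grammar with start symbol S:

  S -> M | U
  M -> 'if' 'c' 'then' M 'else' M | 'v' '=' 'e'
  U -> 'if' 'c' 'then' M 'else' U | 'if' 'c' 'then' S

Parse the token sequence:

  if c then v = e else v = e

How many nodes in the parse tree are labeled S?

[S [M if c then [M v = e] else [M v = e]]]

1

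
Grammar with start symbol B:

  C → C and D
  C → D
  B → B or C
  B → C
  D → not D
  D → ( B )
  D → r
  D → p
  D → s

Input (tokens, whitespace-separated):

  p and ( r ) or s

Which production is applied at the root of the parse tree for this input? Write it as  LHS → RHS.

B → B or C

[B [B [C [C [D p]] and [D ( [B [C [D r]]] )]]] or [C [D s]]]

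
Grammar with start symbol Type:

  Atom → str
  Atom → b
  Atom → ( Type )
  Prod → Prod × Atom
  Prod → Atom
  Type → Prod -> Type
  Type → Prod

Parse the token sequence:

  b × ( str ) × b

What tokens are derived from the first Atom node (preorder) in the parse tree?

[Type [Prod [Prod [Prod [Atom b]] × [Atom ( [Type [Prod [Atom str]]] )]] × [Atom b]]]

b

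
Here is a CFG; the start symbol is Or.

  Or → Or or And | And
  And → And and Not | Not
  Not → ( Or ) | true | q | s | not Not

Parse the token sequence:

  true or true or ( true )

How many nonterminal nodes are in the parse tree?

[Or [Or [Or [And [Not true]]] or [And [Not true]]] or [And [Not ( [Or [And [Not true]]] )]]]

12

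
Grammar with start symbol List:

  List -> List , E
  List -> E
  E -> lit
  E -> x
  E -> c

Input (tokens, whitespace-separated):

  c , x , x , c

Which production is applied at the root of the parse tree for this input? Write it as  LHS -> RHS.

List -> List , E

[List [List [List [List [E c]] , [E x]] , [E x]] , [E c]]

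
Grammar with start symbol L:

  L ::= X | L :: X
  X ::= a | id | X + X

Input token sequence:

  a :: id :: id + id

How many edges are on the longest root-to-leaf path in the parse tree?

[L [L [L [X a]] :: [X id]] :: [X [X id] + [X id]]]

4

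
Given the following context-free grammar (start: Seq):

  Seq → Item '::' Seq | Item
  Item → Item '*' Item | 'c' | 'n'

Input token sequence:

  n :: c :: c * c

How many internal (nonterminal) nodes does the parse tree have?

[Seq [Item n] :: [Seq [Item c] :: [Seq [Item [Item c] * [Item c]]]]]

8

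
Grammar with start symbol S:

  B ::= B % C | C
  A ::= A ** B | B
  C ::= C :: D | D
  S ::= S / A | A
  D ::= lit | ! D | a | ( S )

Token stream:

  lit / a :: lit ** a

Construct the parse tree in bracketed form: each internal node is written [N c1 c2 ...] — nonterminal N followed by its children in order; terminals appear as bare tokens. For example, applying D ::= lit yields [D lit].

S
S / A
A / A
B / A
C / A
D / A
lit / A
lit / A ** B
lit / B ** B
lit / C ** B
lit / C :: D ** B
lit / D :: D ** B
lit / a :: D ** B
lit / a :: lit ** B
lit / a :: lit ** C
lit / a :: lit ** D
lit / a :: lit ** a

[S [S [A [B [C [D lit]]]]] / [A [A [B [C [C [D a]] :: [D lit]]]] ** [B [C [D a]]]]]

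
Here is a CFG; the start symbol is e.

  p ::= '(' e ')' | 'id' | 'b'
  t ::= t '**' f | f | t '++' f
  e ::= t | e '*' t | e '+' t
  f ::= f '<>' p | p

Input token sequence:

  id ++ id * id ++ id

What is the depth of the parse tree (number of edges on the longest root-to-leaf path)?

6

[e [e [t [t [f [p id]]] ++ [f [p id]]]] * [t [t [f [p id]]] ++ [f [p id]]]]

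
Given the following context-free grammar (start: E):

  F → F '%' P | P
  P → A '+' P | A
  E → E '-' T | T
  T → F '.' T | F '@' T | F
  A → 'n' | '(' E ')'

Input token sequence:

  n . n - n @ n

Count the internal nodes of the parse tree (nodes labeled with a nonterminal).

[E [E [T [F [P [A n]]] . [T [F [P [A n]]]]]] - [T [F [P [A n]]] @ [T [F [P [A n]]]]]]

18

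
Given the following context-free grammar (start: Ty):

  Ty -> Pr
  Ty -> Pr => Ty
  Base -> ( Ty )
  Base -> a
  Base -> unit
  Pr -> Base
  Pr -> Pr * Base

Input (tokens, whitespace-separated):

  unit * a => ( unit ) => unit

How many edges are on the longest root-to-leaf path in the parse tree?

[Ty [Pr [Pr [Base unit]] * [Base a]] => [Ty [Pr [Base ( [Ty [Pr [Base unit]]] )]] => [Ty [Pr [Base unit]]]]]

7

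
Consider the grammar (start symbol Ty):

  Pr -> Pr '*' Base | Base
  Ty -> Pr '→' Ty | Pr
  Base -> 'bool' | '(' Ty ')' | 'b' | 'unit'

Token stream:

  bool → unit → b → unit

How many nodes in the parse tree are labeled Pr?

4

[Ty [Pr [Base bool]] → [Ty [Pr [Base unit]] → [Ty [Pr [Base b]] → [Ty [Pr [Base unit]]]]]]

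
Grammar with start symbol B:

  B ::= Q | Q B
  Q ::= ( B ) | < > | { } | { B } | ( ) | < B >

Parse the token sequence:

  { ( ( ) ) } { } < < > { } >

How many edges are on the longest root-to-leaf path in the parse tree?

7

[B [Q { [B [Q ( [B [Q ( )]] )]] }] [B [Q { }] [B [Q < [B [Q < >] [B [Q { }]]] >]]]]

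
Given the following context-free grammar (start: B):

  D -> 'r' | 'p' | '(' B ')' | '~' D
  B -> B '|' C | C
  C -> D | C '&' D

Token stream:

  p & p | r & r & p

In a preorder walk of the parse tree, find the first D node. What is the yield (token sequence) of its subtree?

p

[B [B [C [C [D p]] & [D p]]] | [C [C [C [D r]] & [D r]] & [D p]]]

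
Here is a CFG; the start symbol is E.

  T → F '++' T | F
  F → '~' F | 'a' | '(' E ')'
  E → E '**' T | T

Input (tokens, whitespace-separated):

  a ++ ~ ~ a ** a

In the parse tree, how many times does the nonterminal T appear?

3

[E [E [T [F a] ++ [T [F ~ [F ~ [F a]]]]]] ** [T [F a]]]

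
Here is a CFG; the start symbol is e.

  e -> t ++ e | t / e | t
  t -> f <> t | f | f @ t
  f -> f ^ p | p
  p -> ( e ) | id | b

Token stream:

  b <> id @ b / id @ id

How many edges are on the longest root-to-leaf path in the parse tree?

6

[e [t [f [p b]] <> [t [f [p id]] @ [t [f [p b]]]]] / [e [t [f [p id]] @ [t [f [p id]]]]]]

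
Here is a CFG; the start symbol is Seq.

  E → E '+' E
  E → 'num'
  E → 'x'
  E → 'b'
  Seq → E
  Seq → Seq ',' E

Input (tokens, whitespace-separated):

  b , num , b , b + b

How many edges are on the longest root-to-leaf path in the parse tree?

5

[Seq [Seq [Seq [Seq [E b]] , [E num]] , [E b]] , [E [E b] + [E b]]]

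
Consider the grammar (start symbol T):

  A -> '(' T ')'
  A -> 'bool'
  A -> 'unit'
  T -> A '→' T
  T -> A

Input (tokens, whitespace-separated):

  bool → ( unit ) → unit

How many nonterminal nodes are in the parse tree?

8

[T [A bool] → [T [A ( [T [A unit]] )] → [T [A unit]]]]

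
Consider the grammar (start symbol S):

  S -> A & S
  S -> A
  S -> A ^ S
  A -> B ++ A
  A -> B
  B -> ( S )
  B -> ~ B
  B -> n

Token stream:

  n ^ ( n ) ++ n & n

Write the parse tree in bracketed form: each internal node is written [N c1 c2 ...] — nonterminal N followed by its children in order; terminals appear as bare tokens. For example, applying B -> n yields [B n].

[S [A [B n]] ^ [S [A [B ( [S [A [B n]]] )] ++ [A [B n]]] & [S [A [B n]]]]]

S
A ^ S
B ^ S
n ^ S
n ^ A & S
n ^ B ++ A & S
n ^ ( S ) ++ A & S
n ^ ( A ) ++ A & S
n ^ ( B ) ++ A & S
n ^ ( n ) ++ A & S
n ^ ( n ) ++ B & S
n ^ ( n ) ++ n & S
n ^ ( n ) ++ n & A
n ^ ( n ) ++ n & B
n ^ ( n ) ++ n & n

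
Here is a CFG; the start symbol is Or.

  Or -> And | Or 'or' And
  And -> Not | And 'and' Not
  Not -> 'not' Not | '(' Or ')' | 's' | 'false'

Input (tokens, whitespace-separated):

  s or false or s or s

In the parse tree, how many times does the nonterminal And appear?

4

[Or [Or [Or [Or [And [Not s]]] or [And [Not false]]] or [And [Not s]]] or [And [Not s]]]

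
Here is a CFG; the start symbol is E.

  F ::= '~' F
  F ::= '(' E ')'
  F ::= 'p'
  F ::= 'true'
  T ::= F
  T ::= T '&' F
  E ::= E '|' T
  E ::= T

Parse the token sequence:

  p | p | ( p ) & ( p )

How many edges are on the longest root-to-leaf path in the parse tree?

7

[E [E [E [T [F p]]] | [T [F p]]] | [T [T [F ( [E [T [F p]]] )]] & [F ( [E [T [F p]]] )]]]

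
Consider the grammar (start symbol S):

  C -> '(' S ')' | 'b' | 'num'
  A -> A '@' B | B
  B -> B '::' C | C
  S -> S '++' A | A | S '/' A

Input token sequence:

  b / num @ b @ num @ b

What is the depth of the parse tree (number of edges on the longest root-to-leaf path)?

7

[S [S [A [B [C b]]]] / [A [A [A [A [B [C num]]] @ [B [C b]]] @ [B [C num]]] @ [B [C b]]]]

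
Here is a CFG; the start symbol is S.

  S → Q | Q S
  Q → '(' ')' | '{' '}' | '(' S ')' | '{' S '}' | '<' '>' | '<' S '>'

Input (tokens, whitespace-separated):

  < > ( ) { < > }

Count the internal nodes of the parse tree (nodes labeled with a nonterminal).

8

[S [Q < >] [S [Q ( )] [S [Q { [S [Q < >]] }]]]]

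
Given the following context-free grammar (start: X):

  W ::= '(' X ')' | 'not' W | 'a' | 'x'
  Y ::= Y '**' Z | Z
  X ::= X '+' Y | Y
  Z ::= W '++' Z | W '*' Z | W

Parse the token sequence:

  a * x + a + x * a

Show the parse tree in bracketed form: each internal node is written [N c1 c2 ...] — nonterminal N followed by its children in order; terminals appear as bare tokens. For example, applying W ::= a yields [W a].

[X [X [X [Y [Z [W a] * [Z [W x]]]]] + [Y [Z [W a]]]] + [Y [Z [W x] * [Z [W a]]]]]

X
X + Y
X + Y + Y
Y + Y + Y
Z + Y + Y
W * Z + Y + Y
a * Z + Y + Y
a * W + Y + Y
a * x + Y + Y
a * x + Z + Y
a * x + W + Y
a * x + a + Y
a * x + a + Z
a * x + a + W * Z
a * x + a + x * Z
a * x + a + x * W
a * x + a + x * a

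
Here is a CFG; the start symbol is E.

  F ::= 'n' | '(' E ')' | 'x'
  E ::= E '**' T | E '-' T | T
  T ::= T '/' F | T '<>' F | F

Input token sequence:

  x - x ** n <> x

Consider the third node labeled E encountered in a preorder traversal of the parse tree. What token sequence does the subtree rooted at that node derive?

[E [E [E [T [F x]]] - [T [F x]]] ** [T [T [F n]] <> [F x]]]

x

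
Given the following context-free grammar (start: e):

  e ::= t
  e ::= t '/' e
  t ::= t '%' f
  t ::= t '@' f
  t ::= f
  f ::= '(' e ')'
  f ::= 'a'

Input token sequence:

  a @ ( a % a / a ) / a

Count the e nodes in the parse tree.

[e [t [t [f a]] @ [f ( [e [t [t [f a]] % [f a]] / [e [t [f a]]]] )]] / [e [t [f a]]]]

4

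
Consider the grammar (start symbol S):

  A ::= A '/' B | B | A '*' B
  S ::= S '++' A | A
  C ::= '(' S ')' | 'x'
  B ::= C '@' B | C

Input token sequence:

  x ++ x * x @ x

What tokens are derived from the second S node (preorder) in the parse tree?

x

[S [S [A [B [C x]]]] ++ [A [A [B [C x]]] * [B [C x] @ [B [C x]]]]]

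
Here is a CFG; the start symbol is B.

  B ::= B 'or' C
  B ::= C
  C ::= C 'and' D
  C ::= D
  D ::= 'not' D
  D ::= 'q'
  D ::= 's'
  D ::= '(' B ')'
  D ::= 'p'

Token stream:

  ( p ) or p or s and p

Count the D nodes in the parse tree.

[B [B [B [C [D ( [B [C [D p]]] )]]] or [C [D p]]] or [C [C [D s]] and [D p]]]

5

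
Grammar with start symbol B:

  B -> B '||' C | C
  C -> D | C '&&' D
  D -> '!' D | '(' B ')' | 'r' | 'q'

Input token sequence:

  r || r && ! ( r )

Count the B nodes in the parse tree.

[B [B [C [D r]]] || [C [C [D r]] && [D ! [D ( [B [C [D r]]] )]]]]

3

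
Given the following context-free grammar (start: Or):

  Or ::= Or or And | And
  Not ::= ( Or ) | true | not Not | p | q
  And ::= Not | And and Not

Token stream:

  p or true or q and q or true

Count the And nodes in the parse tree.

5

[Or [Or [Or [Or [And [Not p]]] or [And [Not true]]] or [And [And [Not q]] and [Not q]]] or [And [Not true]]]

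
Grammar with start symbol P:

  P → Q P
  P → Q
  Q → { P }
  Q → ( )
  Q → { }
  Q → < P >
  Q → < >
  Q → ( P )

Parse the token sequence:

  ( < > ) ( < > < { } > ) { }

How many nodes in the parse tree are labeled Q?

[P [Q ( [P [Q < >]] )] [P [Q ( [P [Q < >] [P [Q < [P [Q { }]] >]]] )] [P [Q { }]]]]

7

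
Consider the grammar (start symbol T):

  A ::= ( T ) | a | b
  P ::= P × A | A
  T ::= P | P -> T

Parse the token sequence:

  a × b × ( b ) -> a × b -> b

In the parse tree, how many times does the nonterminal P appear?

7

[T [P [P [P [A a]] × [A b]] × [A ( [T [P [A b]]] )]] -> [T [P [P [A a]] × [A b]] -> [T [P [A b]]]]]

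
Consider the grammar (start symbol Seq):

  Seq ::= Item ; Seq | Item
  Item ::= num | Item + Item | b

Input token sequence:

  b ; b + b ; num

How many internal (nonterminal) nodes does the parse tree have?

8

[Seq [Item b] ; [Seq [Item [Item b] + [Item b]] ; [Seq [Item num]]]]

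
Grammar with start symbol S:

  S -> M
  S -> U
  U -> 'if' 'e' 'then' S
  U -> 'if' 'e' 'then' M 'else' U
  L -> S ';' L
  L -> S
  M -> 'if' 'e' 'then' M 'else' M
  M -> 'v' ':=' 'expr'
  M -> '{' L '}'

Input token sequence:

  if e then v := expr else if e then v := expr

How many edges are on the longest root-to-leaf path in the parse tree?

[S [U if e then [M v := expr] else [U if e then [S [M v := expr]]]]]

5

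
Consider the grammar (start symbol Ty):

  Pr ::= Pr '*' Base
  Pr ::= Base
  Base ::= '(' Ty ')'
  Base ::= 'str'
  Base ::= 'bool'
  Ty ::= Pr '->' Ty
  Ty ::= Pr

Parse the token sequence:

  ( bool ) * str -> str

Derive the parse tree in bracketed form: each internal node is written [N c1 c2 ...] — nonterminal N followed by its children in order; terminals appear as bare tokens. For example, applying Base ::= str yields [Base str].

Ty
Pr -> Ty
Pr * Base -> Ty
Base * Base -> Ty
( Ty ) * Base -> Ty
( Pr ) * Base -> Ty
( Base ) * Base -> Ty
( bool ) * Base -> Ty
( bool ) * str -> Ty
( bool ) * str -> Pr
( bool ) * str -> Base
( bool ) * str -> str

[Ty [Pr [Pr [Base ( [Ty [Pr [Base bool]]] )]] * [Base str]] -> [Ty [Pr [Base str]]]]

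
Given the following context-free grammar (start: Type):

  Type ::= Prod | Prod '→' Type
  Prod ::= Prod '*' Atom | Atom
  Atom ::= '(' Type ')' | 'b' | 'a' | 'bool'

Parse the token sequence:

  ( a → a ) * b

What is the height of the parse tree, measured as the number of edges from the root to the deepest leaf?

8

[Type [Prod [Prod [Atom ( [Type [Prod [Atom a]] → [Type [Prod [Atom a]]]] )]] * [Atom b]]]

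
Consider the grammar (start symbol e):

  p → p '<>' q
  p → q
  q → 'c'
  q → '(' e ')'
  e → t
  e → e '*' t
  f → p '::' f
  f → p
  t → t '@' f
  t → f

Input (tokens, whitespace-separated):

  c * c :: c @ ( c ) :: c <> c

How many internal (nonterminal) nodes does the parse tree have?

[e [e [t [f [p [q c]]]]] * [t [t [f [p [q c]] :: [f [p [q c]]]]] @ [f [p [q ( [e [t [f [p [q c]]]]] )]] :: [f [p [p [q c]] <> [q c]]]]]]

27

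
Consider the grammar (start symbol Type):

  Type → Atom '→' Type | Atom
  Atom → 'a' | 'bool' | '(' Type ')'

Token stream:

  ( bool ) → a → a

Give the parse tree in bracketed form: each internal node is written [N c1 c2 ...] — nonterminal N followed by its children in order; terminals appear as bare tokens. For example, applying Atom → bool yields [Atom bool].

[Type [Atom ( [Type [Atom bool]] )] → [Type [Atom a] → [Type [Atom a]]]]

Type
Atom → Type
( Type ) → Type
( Atom ) → Type
( bool ) → Type
( bool ) → Atom → Type
( bool ) → a → Type
( bool ) → a → Atom
( bool ) → a → a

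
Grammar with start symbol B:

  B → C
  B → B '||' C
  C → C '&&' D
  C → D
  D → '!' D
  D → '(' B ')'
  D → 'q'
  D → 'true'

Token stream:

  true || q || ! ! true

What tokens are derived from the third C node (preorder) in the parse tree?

[B [B [B [C [D true]]] || [C [D q]]] || [C [D ! [D ! [D true]]]]]

! ! true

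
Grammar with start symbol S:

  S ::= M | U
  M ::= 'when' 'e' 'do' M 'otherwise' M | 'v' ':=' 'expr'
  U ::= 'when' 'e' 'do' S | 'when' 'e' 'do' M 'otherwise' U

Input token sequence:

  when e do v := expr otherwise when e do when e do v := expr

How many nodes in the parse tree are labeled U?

3

[S [U when e do [M v := expr] otherwise [U when e do [S [U when e do [S [M v := expr]]]]]]]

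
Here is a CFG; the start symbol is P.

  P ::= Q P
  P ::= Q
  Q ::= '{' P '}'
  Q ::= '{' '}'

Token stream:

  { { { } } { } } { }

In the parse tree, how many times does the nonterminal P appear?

5

[P [Q { [P [Q { [P [Q { }]] }] [P [Q { }]]] }] [P [Q { }]]]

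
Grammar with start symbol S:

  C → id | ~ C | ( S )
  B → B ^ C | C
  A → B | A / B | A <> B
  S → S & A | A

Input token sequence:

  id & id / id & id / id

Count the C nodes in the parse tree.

5

[S [S [S [A [B [C id]]]] & [A [A [B [C id]]] / [B [C id]]]] & [A [A [B [C id]]] / [B [C id]]]]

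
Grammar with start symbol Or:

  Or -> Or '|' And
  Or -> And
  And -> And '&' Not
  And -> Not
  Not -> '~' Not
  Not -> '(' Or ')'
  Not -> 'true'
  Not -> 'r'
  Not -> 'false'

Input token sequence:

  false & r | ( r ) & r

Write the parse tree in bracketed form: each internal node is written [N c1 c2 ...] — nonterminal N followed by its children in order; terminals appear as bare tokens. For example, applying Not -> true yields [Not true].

[Or [Or [And [And [Not false]] & [Not r]]] | [And [And [Not ( [Or [And [Not r]]] )]] & [Not r]]]

Or
Or | And
And | And
And & Not | And
Not & Not | And
false & Not | And
false & r | And
false & r | And & Not
false & r | Not & Not
false & r | ( Or ) & Not
false & r | ( And ) & Not
false & r | ( Not ) & Not
false & r | ( r ) & Not
false & r | ( r ) & r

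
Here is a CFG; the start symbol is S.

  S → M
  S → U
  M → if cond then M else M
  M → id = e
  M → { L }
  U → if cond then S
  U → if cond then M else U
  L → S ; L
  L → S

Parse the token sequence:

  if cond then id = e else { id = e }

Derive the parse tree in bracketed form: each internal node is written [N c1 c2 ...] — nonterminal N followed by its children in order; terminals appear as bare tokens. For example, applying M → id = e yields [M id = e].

S
M
if cond then M else M
if cond then id = e else M
if cond then id = e else { L }
if cond then id = e else { S }
if cond then id = e else { M }
if cond then id = e else { id = e }

[S [M if cond then [M id = e] else [M { [L [S [M id = e]]] }]]]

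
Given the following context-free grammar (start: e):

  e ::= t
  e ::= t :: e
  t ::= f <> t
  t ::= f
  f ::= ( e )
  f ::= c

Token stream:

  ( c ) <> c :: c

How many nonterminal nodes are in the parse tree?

[e [t [f ( [e [t [f c]]] )] <> [t [f c]]] :: [e [t [f c]]]]

11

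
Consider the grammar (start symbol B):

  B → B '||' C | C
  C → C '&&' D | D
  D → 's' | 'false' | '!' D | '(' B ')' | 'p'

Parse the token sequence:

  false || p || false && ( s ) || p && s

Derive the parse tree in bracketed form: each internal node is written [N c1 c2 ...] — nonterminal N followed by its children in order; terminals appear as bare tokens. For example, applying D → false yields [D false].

B
B || C
B || C || C
B || C || C || C
C || C || C || C
D || C || C || C
false || C || C || C
false || D || C || C
false || p || C || C
false || p || C && D || C
false || p || D && D || C
false || p || false && D || C
false || p || false && ( B ) || C
false || p || false && ( C ) || C
false || p || false && ( D ) || C
false || p || false && ( s ) || C
false || p || false && ( s ) || C && D
false || p || false && ( s ) || D && D
false || p || false && ( s ) || p && D
false || p || false && ( s ) || p && s

[B [B [B [B [C [D false]]] || [C [D p]]] || [C [C [D false]] && [D ( [B [C [D s]]] )]]] || [C [C [D p]] && [D s]]]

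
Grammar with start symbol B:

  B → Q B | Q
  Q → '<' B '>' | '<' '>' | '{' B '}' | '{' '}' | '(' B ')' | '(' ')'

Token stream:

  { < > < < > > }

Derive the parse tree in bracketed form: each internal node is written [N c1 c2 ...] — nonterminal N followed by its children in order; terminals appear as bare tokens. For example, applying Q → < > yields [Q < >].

[B [Q { [B [Q < >] [B [Q < [B [Q < >]] >]]] }]]

B
Q
{ B }
{ Q B }
{ < > B }
{ < > Q }
{ < > < B > }
{ < > < Q > }
{ < > < < > > }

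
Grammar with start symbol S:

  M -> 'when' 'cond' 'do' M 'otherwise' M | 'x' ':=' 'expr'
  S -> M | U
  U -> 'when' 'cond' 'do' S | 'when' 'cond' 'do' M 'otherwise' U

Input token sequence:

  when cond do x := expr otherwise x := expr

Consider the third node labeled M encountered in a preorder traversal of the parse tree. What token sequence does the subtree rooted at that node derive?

x := expr

[S [M when cond do [M x := expr] otherwise [M x := expr]]]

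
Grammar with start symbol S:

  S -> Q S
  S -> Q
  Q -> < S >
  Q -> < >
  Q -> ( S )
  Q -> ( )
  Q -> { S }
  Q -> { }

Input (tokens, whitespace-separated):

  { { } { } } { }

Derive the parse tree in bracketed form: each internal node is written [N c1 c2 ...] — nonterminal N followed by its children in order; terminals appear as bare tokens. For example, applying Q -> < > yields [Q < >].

S
Q S
{ S } S
{ Q S } S
{ { } S } S
{ { } Q } S
{ { } { } } S
{ { } { } } Q
{ { } { } } { }

[S [Q { [S [Q { }] [S [Q { }]]] }] [S [Q { }]]]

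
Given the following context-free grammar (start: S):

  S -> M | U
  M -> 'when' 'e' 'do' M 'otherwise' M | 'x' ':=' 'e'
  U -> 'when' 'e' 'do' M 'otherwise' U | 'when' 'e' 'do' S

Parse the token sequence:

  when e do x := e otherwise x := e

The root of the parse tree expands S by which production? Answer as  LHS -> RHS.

S -> M

[S [M when e do [M x := e] otherwise [M x := e]]]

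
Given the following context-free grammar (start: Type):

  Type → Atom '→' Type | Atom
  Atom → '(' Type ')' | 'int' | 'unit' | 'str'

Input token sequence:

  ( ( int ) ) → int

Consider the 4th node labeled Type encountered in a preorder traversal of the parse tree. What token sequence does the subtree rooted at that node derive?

int

[Type [Atom ( [Type [Atom ( [Type [Atom int]] )]] )] → [Type [Atom int]]]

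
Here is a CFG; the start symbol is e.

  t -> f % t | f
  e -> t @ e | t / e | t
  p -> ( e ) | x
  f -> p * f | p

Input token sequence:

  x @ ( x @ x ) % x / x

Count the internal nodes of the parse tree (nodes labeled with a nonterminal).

[e [t [f [p x]]] @ [e [t [f [p ( [e [t [f [p x]]] @ [e [t [f [p x]]]]] )]] % [t [f [p x]]]] / [e [t [f [p x]]]]]]

23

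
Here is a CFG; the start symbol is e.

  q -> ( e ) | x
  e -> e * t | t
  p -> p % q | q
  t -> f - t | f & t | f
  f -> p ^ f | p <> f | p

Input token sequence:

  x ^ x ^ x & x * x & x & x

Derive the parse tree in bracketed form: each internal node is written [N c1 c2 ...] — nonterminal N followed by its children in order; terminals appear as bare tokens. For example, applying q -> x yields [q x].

[e [e [t [f [p [q x]] ^ [f [p [q x]] ^ [f [p [q x]]]]] & [t [f [p [q x]]]]]] * [t [f [p [q x]]] & [t [f [p [q x]]] & [t [f [p [q x]]]]]]]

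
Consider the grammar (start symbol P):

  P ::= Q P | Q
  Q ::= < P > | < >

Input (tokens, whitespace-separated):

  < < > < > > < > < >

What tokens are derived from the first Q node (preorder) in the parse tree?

< < > < > >

[P [Q < [P [Q < >] [P [Q < >]]] >] [P [Q < >] [P [Q < >]]]]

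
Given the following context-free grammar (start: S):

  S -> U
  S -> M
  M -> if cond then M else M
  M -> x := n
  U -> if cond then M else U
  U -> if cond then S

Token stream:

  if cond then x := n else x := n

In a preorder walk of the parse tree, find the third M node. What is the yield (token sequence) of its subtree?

[S [M if cond then [M x := n] else [M x := n]]]

x := n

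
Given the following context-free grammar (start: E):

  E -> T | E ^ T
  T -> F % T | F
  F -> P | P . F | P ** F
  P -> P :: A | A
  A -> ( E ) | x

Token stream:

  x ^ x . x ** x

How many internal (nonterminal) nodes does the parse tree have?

16

[E [E [T [F [P [A x]]]]] ^ [T [F [P [A x]] . [F [P [A x]] ** [F [P [A x]]]]]]]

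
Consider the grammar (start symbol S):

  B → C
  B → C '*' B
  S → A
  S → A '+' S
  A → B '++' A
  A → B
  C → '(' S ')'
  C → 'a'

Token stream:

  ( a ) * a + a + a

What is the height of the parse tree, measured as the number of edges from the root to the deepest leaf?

8

[S [A [B [C ( [S [A [B [C a]]]] )] * [B [C a]]]] + [S [A [B [C a]]] + [S [A [B [C a]]]]]]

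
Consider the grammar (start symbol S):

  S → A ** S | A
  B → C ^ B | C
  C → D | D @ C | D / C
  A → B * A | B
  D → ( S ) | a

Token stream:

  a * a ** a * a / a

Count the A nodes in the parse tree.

4

[S [A [B [C [D a]]] * [A [B [C [D a]]]]] ** [S [A [B [C [D a]]] * [A [B [C [D a] / [C [D a]]]]]]]]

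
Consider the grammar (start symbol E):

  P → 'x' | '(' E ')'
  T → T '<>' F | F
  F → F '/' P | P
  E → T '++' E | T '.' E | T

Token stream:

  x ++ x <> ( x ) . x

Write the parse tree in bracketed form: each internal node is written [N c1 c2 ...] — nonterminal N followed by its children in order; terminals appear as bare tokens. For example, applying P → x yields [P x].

[E [T [F [P x]]] ++ [E [T [T [F [P x]]] <> [F [P ( [E [T [F [P x]]]] )]]] . [E [T [F [P x]]]]]]

E
T ++ E
F ++ E
P ++ E
x ++ E
x ++ T . E
x ++ T <> F . E
x ++ F <> F . E
x ++ P <> F . E
x ++ x <> F . E
x ++ x <> P . E
x ++ x <> ( E ) . E
x ++ x <> ( T ) . E
x ++ x <> ( F ) . E
x ++ x <> ( P ) . E
x ++ x <> ( x ) . E
x ++ x <> ( x ) . T
x ++ x <> ( x ) . F
x ++ x <> ( x ) . P
x ++ x <> ( x ) . x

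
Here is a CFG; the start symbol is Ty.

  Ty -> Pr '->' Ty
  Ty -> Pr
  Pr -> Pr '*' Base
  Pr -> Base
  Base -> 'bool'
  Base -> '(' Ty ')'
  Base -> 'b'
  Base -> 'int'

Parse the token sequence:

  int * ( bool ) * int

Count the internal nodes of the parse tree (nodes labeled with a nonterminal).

[Ty [Pr [Pr [Pr [Base int]] * [Base ( [Ty [Pr [Base bool]]] )]] * [Base int]]]

10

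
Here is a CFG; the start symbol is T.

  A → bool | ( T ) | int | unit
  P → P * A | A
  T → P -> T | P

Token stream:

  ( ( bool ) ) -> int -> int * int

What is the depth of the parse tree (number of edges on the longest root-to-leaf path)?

9

[T [P [A ( [T [P [A ( [T [P [A bool]]] )]]] )]] -> [T [P [A int]] -> [T [P [P [A int]] * [A int]]]]]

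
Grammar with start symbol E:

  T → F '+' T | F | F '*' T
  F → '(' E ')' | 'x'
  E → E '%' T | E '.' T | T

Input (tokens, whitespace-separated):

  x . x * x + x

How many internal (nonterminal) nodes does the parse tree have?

[E [E [T [F x]]] . [T [F x] * [T [F x] + [T [F x]]]]]

10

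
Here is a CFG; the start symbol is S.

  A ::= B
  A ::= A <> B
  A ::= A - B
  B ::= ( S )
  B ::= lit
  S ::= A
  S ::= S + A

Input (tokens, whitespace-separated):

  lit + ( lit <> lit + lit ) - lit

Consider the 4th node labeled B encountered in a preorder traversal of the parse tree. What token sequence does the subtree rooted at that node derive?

lit

[S [S [A [B lit]]] + [A [A [B ( [S [S [A [A [B lit]] <> [B lit]]] + [A [B lit]]] )]] - [B lit]]]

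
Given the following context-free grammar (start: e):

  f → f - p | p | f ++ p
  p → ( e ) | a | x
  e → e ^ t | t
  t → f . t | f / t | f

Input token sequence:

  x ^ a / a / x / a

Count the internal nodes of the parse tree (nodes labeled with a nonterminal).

[e [e [t [f [p x]]]] ^ [t [f [p a]] / [t [f [p a]] / [t [f [p x]] / [t [f [p a]]]]]]]

17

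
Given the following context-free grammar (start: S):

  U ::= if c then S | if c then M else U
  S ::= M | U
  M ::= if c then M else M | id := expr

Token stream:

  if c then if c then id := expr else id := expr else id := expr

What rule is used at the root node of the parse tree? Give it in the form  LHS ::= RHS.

S ::= M

[S [M if c then [M if c then [M id := expr] else [M id := expr]] else [M id := expr]]]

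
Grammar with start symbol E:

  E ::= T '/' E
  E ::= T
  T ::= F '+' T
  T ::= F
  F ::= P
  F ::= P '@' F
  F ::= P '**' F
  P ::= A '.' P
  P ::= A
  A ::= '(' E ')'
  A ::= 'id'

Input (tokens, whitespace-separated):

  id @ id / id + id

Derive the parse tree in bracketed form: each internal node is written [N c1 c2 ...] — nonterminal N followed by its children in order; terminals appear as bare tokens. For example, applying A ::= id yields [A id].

[E [T [F [P [A id]] @ [F [P [A id]]]]] / [E [T [F [P [A id]]] + [T [F [P [A id]]]]]]]

E
T / E
F / E
P @ F / E
A @ F / E
id @ F / E
id @ P / E
id @ A / E
id @ id / E
id @ id / T
id @ id / F + T
id @ id / P + T
id @ id / A + T
id @ id / id + T
id @ id / id + F
id @ id / id + P
id @ id / id + A
id @ id / id + id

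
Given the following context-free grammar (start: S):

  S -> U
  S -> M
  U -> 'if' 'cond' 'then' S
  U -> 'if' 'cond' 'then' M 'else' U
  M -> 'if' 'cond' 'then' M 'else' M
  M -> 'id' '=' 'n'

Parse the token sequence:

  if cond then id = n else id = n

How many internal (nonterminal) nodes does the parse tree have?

[S [M if cond then [M id = n] else [M id = n]]]

4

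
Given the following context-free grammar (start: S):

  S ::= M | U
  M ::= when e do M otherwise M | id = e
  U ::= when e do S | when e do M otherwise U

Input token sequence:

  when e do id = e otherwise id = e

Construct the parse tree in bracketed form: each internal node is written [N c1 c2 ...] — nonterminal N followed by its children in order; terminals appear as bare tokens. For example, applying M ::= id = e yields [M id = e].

S
M
when e do M otherwise M
when e do id = e otherwise M
when e do id = e otherwise id = e

[S [M when e do [M id = e] otherwise [M id = e]]]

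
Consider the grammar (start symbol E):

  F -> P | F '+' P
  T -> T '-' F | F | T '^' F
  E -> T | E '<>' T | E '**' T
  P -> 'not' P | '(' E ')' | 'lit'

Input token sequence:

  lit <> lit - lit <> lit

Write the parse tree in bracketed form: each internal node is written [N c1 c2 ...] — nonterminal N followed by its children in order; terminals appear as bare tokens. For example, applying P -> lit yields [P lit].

[E [E [E [T [F [P lit]]]] <> [T [T [F [P lit]]] - [F [P lit]]]] <> [T [F [P lit]]]]

E
E <> T
E <> T <> T
T <> T <> T
F <> T <> T
P <> T <> T
lit <> T <> T
lit <> T - F <> T
lit <> F - F <> T
lit <> P - F <> T
lit <> lit - F <> T
lit <> lit - P <> T
lit <> lit - lit <> T
lit <> lit - lit <> F
lit <> lit - lit <> P
lit <> lit - lit <> lit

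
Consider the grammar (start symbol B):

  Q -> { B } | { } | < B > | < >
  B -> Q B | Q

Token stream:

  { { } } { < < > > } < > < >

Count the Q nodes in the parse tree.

7

[B [Q { [B [Q { }]] }] [B [Q { [B [Q < [B [Q < >]] >]] }] [B [Q < >] [B [Q < >]]]]]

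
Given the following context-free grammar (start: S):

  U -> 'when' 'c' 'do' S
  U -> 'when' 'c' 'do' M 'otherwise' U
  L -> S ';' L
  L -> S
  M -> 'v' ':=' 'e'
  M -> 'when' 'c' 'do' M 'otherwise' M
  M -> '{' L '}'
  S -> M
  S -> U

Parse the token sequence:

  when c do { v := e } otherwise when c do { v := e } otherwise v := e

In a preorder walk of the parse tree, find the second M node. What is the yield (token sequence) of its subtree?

[S [M when c do [M { [L [S [M v := e]]] }] otherwise [M when c do [M { [L [S [M v := e]]] }] otherwise [M v := e]]]]

{ v := e }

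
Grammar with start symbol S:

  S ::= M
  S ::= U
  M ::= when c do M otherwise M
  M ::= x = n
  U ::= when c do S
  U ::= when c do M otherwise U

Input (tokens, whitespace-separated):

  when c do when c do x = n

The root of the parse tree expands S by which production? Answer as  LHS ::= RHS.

S ::= U

[S [U when c do [S [U when c do [S [M x = n]]]]]]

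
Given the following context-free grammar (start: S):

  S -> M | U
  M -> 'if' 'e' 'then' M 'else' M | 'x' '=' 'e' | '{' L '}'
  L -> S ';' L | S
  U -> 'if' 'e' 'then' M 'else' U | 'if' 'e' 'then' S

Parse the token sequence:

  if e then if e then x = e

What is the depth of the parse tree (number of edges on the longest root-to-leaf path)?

[S [U if e then [S [U if e then [S [M x = e]]]]]]

6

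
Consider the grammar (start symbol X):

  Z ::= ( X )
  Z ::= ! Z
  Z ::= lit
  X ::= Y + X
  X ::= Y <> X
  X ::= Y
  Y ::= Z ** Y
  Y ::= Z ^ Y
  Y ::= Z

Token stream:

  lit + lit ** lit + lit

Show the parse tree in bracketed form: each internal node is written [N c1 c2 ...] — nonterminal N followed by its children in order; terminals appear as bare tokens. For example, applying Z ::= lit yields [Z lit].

[X [Y [Z lit]] + [X [Y [Z lit] ** [Y [Z lit]]] + [X [Y [Z lit]]]]]

X
Y + X
Z + X
lit + X
lit + Y + X
lit + Z ** Y + X
lit + lit ** Y + X
lit + lit ** Z + X
lit + lit ** lit + X
lit + lit ** lit + Y
lit + lit ** lit + Z
lit + lit ** lit + lit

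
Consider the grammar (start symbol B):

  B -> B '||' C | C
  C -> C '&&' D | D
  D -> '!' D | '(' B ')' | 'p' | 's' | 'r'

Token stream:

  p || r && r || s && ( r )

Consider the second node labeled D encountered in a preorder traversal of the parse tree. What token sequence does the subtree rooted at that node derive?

r

[B [B [B [C [D p]]] || [C [C [D r]] && [D r]]] || [C [C [D s]] && [D ( [B [C [D r]]] )]]]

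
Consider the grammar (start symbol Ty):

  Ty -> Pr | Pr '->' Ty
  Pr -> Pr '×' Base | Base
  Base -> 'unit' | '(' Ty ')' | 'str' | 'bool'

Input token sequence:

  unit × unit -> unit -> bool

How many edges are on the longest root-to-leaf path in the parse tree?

[Ty [Pr [Pr [Base unit]] × [Base unit]] -> [Ty [Pr [Base unit]] -> [Ty [Pr [Base bool]]]]]

5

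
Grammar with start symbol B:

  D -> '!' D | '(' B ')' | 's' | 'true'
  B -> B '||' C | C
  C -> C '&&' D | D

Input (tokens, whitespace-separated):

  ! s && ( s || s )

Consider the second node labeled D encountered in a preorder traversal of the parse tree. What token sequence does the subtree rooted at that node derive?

s

[B [C [C [D ! [D s]]] && [D ( [B [B [C [D s]]] || [C [D s]]] )]]]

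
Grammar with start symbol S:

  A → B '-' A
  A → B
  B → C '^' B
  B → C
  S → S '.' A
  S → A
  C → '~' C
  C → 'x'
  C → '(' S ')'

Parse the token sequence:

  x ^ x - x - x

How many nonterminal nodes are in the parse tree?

12

[S [A [B [C x] ^ [B [C x]]] - [A [B [C x]] - [A [B [C x]]]]]]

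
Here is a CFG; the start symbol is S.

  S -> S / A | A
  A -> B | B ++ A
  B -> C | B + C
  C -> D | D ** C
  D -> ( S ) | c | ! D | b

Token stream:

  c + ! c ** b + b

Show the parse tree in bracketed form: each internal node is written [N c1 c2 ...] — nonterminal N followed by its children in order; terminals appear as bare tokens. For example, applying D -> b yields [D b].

S
A
B
B + C
B + C + C
C + C + C
D + C + C
c + C + C
c + D ** C + C
c + ! D ** C + C
c + ! c ** C + C
c + ! c ** D + C
c + ! c ** b + C
c + ! c ** b + D
c + ! c ** b + b

[S [A [B [B [B [C [D c]]] + [C [D ! [D c]] ** [C [D b]]]] + [C [D b]]]]]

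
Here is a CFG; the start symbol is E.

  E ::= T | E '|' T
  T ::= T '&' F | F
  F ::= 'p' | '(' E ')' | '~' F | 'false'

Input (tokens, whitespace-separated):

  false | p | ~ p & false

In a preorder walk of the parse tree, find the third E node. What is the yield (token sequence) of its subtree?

false

[E [E [E [T [F false]]] | [T [F p]]] | [T [T [F ~ [F p]]] & [F false]]]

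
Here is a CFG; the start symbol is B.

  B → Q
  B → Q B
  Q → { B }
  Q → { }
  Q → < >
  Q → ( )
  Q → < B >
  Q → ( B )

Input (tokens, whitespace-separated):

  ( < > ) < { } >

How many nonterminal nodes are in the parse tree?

8

[B [Q ( [B [Q < >]] )] [B [Q < [B [Q { }]] >]]]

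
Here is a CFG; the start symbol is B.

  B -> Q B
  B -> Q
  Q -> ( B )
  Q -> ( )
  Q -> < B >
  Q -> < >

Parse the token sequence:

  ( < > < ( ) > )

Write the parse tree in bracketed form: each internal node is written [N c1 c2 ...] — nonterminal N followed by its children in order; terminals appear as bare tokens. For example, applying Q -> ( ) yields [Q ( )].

B
Q
( B )
( Q B )
( < > B )
( < > Q )
( < > < B > )
( < > < Q > )
( < > < ( ) > )

[B [Q ( [B [Q < >] [B [Q < [B [Q ( )]] >]]] )]]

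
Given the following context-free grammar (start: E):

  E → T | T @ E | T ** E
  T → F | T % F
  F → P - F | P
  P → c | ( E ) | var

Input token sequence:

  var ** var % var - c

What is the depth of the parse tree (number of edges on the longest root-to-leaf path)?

[E [T [F [P var]]] ** [E [T [T [F [P var]]] % [F [P var] - [F [P c]]]]]]

6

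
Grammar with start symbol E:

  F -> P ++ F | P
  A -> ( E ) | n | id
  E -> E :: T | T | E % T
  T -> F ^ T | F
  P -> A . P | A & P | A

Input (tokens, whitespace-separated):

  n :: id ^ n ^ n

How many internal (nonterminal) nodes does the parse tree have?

[E [E [T [F [P [A n]]]]] :: [T [F [P [A id]]] ^ [T [F [P [A n]]] ^ [T [F [P [A n]]]]]]]

18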